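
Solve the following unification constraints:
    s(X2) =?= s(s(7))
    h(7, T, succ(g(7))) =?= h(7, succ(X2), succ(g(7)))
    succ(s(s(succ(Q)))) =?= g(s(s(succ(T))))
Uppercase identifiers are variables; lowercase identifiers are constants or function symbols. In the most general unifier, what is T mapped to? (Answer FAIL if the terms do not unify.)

FAIL

Decompose s/1: X2 =?= s(7).
Bind X2 := s(7); substituting into the one remaining equation that mentions X2 gives: h(7, T, succ(g(7))) =?= h(7, succ(s(7)), succ(g(7))).
Decompose h/3: 7 =?= 7,  T =?= succ(s(7)),  succ(g(7)) =?= succ(g(7)).
Delete trivial equation 7 =?= 7.
Bind T := succ(s(7)); substituting into the one remaining equation that mentions T gives: succ(s(s(succ(Q)))) =?= g(s(s(succ(succ(s(7)))))).
Delete trivial equation succ(g(7)) =?= succ(g(7)).
Clash: head symbols differ (succ/1 vs g/1); no unifier exists.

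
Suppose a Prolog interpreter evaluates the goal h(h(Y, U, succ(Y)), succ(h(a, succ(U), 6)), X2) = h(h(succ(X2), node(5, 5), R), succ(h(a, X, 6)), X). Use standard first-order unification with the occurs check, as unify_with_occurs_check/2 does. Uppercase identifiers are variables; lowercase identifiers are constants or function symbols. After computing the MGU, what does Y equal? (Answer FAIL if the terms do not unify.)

Decompose h/3: h(Y, U, succ(Y)) = h(succ(X2), node(5, 5), R),  succ(h(a, succ(U), 6)) = succ(h(a, X, 6)),  X2 = X.
Decompose h/3: Y = succ(X2),  U = node(5, 5),  succ(Y) = R.
Bind Y := succ(X2); substituting into the one remaining equation that mentions Y gives: succ(succ(X2)) = R.
Bind U := node(5, 5); substituting into the one remaining equation that mentions U gives: succ(h(a, succ(node(5, 5)), 6)) = succ(h(a, X, 6)).
Bind R := succ(succ(X2)); no other remaining equation mentions R.
Decompose succ/1: h(a, succ(node(5, 5)), 6) = h(a, X, 6).
Decompose h/3: a = a,  succ(node(5, 5)) = X,  6 = 6.
Delete trivial equation a = a.
Bind X := succ(node(5, 5)); substituting into the one remaining equation that mentions X gives: X2 = succ(node(5, 5)).
Delete trivial equation 6 = 6.
Bind X2 := succ(node(5, 5)). Substituting into the earlier bindings gives Y := succ(succ(node(5, 5))), R := succ(succ(succ(node(5, 5)))).
MGU = { Y ↦ succ(succ(node(5, 5))), U ↦ node(5, 5), R ↦ succ(succ(succ(node(5, 5)))), X ↦ succ(node(5, 5)), X2 ↦ succ(node(5, 5)) }, so Y ↦ succ(succ(node(5, 5))).

succ(succ(node(5, 5)))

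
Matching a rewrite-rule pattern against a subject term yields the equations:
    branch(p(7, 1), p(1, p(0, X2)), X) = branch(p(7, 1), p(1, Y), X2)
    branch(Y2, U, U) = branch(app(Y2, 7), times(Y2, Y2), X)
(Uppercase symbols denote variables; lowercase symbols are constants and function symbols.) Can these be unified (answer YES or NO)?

NO

Decompose branch/3: p(7, 1) = p(7, 1),  p(1, p(0, X2)) = p(1, Y),  X = X2.
Delete trivial equation p(7, 1) = p(7, 1).
Decompose p/2: 1 = 1,  p(0, X2) = Y.
Delete trivial equation 1 = 1.
Bind Y := p(0, X2); no other remaining equation mentions Y.
Bind X := X2; substituting into the remaining equation gives: branch(Y2, U, U) = branch(app(Y2, 7), times(Y2, Y2), X2).
Decompose branch/3: Y2 = app(Y2, 7),  U = times(Y2, Y2),  U = X2.
Occurs check fails: Y2 occurs in app(Y2, 7); the equation Y2 = app(Y2, 7) has no finite solution.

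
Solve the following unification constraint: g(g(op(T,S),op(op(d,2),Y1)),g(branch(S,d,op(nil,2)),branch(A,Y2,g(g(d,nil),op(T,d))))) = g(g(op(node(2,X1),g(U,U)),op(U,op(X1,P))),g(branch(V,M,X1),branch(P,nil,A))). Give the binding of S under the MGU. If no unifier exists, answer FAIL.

Decompose g/2: g(op(T,S),op(op(d,2),Y1)) = g(op(node(2,X1),g(U,U)),op(U,op(X1,P))),  g(branch(S,d,op(nil,2)),branch(A,Y2,g(g(d,nil),op(T,d)))) = g(branch(V,M,X1),branch(P,nil,A)).
Decompose g/2: op(T,S) = op(node(2,X1),g(U,U)),  op(op(d,2),Y1) = op(U,op(X1,P)).
Decompose op/2: T = node(2,X1),  S = g(U,U).
Bind T := node(2,X1); substituting into the one remaining equation that mentions T gives: g(branch(S,d,op(nil,2)),branch(A,Y2,g(g(d,nil),op(node(2,X1),d)))) = g(branch(V,M,X1),branch(P,nil,A)).
Bind S := g(U,U); substituting into the one remaining equation that mentions S gives: g(branch(g(U,U),d,op(nil,2)),branch(A,Y2,g(g(d,nil),op(node(2,X1),d)))) = g(branch(V,M,X1),branch(P,nil,A)).
Decompose op/2: op(d,2) = U,  Y1 = op(X1,P).
Bind U := op(d,2); substituting into the one remaining equation that mentions U gives: g(branch(g(op(d,2),op(d,2)),d,op(nil,2)),branch(A,Y2,g(g(d,nil),op(node(2,X1),d)))) = g(branch(V,M,X1),branch(P,nil,A)). Substituting into the earlier binding gives S := g(op(d,2),op(d,2)).
Bind Y1 := op(X1,P); no other remaining equation mentions Y1.
Decompose g/2: branch(g(op(d,2),op(d,2)),d,op(nil,2)) = branch(V,M,X1),  branch(A,Y2,g(g(d,nil),op(node(2,X1),d))) = branch(P,nil,A).
Decompose branch/3: g(op(d,2),op(d,2)) = V,  d = M,  op(nil,2) = X1.
Bind V := g(op(d,2),op(d,2)); no other remaining equation mentions V.
Bind M := d; no other remaining equation mentions M.
Bind X1 := op(nil,2); substituting into the remaining equation gives: branch(A,Y2,g(g(d,nil),op(node(2,op(nil,2)),d))) = branch(P,nil,A). Substituting into the earlier bindings gives T := node(2,op(nil,2)), Y1 := op(op(nil,2),P).
Decompose branch/3: A = P,  Y2 = nil,  g(g(d,nil),op(node(2,op(nil,2)),d)) = A.
Bind A := P; substituting into the one remaining equation that mentions A gives: g(g(d,nil),op(node(2,op(nil,2)),d)) = P.
Bind Y2 := nil; no other remaining equation mentions Y2.
Bind P := g(g(d,nil),op(node(2,op(nil,2)),d)). Substituting into the earlier bindings gives Y1 := op(op(nil,2),g(g(d,nil),op(node(2,op(nil,2)),d))), A := g(g(d,nil),op(node(2,op(nil,2)),d)).
MGU = { T ↦ node(2,op(nil,2)), S ↦ g(op(d,2),op(d,2)), U ↦ op(d,2), Y1 ↦ op(op(nil,2),g(g(d,nil),op(node(2,op(nil,2)),d))), V ↦ g(op(d,2),op(d,2)), M ↦ d, X1 ↦ op(nil,2), A ↦ g(g(d,nil),op(node(2,op(nil,2)),d)), Y2 ↦ nil, P ↦ g(g(d,nil),op(node(2,op(nil,2)),d)) }, so S ↦ g(op(d,2),op(d,2)).

g(op(d,2),op(d,2))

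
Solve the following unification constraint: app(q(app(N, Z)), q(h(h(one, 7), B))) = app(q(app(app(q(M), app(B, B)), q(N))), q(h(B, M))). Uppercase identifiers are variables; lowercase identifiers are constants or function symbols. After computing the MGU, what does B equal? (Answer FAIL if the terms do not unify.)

Decompose app/2: q(app(N, Z)) = q(app(app(q(M), app(B, B)), q(N))),  q(h(h(one, 7), B)) = q(h(B, M)).
Decompose q/1: app(N, Z) = app(app(q(M), app(B, B)), q(N)).
Decompose app/2: N = app(q(M), app(B, B)),  Z = q(N).
Bind N := app(q(M), app(B, B)); substituting into the one remaining equation that mentions N gives: Z = q(app(q(M), app(B, B))).
Bind Z := q(app(q(M), app(B, B))); no other remaining equation mentions Z.
Decompose q/1: h(h(one, 7), B) = h(B, M).
Decompose h/2: h(one, 7) = B,  B = M.
Bind B := h(one, 7); substituting into the remaining equation gives: h(one, 7) = M. Substituting into the earlier bindings gives N := app(q(M), app(h(one, 7), h(one, 7))), Z := q(app(q(M), app(h(one, 7), h(one, 7)))).
Bind M := h(one, 7). Substituting into the earlier bindings gives N := app(q(h(one, 7)), app(h(one, 7), h(one, 7))), Z := q(app(q(h(one, 7)), app(h(one, 7), h(one, 7)))).
MGU = { N -> app(q(h(one, 7)), app(h(one, 7), h(one, 7))), Z -> q(app(q(h(one, 7)), app(h(one, 7), h(one, 7)))), B -> h(one, 7), M -> h(one, 7) }, so B -> h(one, 7).

h(one, 7)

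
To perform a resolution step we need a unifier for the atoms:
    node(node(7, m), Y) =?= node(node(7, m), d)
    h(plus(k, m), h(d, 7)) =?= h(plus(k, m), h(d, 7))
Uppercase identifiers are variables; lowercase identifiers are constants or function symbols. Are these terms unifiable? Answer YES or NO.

Decompose node/2: node(7, m) =?= node(7, m),  Y =?= d.
Delete trivial equation node(7, m) =?= node(7, m).
Bind Y := d; no other remaining equation mentions Y.
Delete trivial equation h(plus(k, m), h(d, 7)) =?= h(plus(k, m), h(d, 7)).
No equations remain and no clash or occurs-check failure arose, so a unifier exists.

YES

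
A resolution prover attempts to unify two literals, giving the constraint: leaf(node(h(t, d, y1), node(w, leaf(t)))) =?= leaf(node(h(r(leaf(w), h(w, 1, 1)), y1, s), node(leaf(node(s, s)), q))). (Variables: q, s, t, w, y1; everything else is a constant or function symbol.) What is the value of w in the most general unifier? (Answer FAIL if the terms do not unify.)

leaf(node(d, d))

Decompose leaf/1: node(h(t, d, y1), node(w, leaf(t))) =?= node(h(r(leaf(w), h(w, 1, 1)), y1, s), node(leaf(node(s, s)), q)).
Decompose node/2: h(t, d, y1) =?= h(r(leaf(w), h(w, 1, 1)), y1, s),  node(w, leaf(t)) =?= node(leaf(node(s, s)), q).
Decompose h/3: t =?= r(leaf(w), h(w, 1, 1)),  d =?= y1,  y1 =?= s.
Bind t := r(leaf(w), h(w, 1, 1)); substituting into the one remaining equation that mentions t gives: node(w, leaf(r(leaf(w), h(w, 1, 1)))) =?= node(leaf(node(s, s)), q).
Bind y1 := d; substituting into the one remaining equation that mentions y1 gives: d =?= s.
Bind s := d; substituting into the remaining equation gives: node(w, leaf(r(leaf(w), h(w, 1, 1)))) =?= node(leaf(node(d, d)), q).
Decompose node/2: w =?= leaf(node(d, d)),  leaf(r(leaf(w), h(w, 1, 1))) =?= q.
Bind w := leaf(node(d, d)); substituting into the remaining equation gives: leaf(r(leaf(leaf(node(d, d))), h(leaf(node(d, d)), 1, 1))) =?= q. Substituting into the earlier binding gives t := r(leaf(leaf(node(d, d))), h(leaf(node(d, d)), 1, 1)).
Bind q := leaf(r(leaf(leaf(node(d, d))), h(leaf(node(d, d)), 1, 1))).
MGU = { t := r(leaf(leaf(node(d, d))), h(leaf(node(d, d)), 1, 1)), y1 := d, s := d, w := leaf(node(d, d)), q := leaf(r(leaf(leaf(node(d, d))), h(leaf(node(d, d)), 1, 1))) }, so w := leaf(node(d, d)).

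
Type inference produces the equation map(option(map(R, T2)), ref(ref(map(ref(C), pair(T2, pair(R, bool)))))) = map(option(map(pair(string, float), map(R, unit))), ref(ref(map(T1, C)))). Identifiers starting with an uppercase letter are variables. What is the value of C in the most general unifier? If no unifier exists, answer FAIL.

Decompose map/2: option(map(R, T2)) = option(map(pair(string, float), map(R, unit))),  ref(ref(map(ref(C), pair(T2, pair(R, bool))))) = ref(ref(map(T1, C))).
Decompose option/1: map(R, T2) = map(pair(string, float), map(R, unit)).
Decompose map/2: R = pair(string, float),  T2 = map(R, unit).
Bind R := pair(string, float); substituting into the remaining equations gives: T2 = map(pair(string, float), unit),  ref(ref(map(ref(C), pair(T2, pair(pair(string, float), bool))))) = ref(ref(map(T1, C))).
Bind T2 := map(pair(string, float), unit); substituting into the remaining equation gives: ref(ref(map(ref(C), pair(map(pair(string, float), unit), pair(pair(string, float), bool))))) = ref(ref(map(T1, C))).
Decompose ref/1: ref(map(ref(C), pair(map(pair(string, float), unit), pair(pair(string, float), bool)))) = ref(map(T1, C)).
Decompose ref/1: map(ref(C), pair(map(pair(string, float), unit), pair(pair(string, float), bool))) = map(T1, C).
Decompose map/2: ref(C) = T1,  pair(map(pair(string, float), unit), pair(pair(string, float), bool)) = C.
Bind T1 := ref(C); no other remaining equation mentions T1.
Bind C := pair(map(pair(string, float), unit), pair(pair(string, float), bool)). Substituting into the earlier binding gives T1 := ref(pair(map(pair(string, float), unit), pair(pair(string, float), bool))).
MGU = { R := pair(string, float), T2 := map(pair(string, float), unit), T1 := ref(pair(map(pair(string, float), unit), pair(pair(string, float), bool))), C := pair(map(pair(string, float), unit), pair(pair(string, float), bool)) }, so C := pair(map(pair(string, float), unit), pair(pair(string, float), bool)).

pair(map(pair(string, float), unit), pair(pair(string, float), bool))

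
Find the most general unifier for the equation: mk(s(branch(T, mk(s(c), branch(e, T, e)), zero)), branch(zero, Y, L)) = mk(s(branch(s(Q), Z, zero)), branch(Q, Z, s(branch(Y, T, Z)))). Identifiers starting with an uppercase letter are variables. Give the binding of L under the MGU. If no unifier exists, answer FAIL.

Decompose mk/2: s(branch(T, mk(s(c), branch(e, T, e)), zero)) = s(branch(s(Q), Z, zero)),  branch(zero, Y, L) = branch(Q, Z, s(branch(Y, T, Z))).
Decompose s/1: branch(T, mk(s(c), branch(e, T, e)), zero) = branch(s(Q), Z, zero).
Decompose branch/3: T = s(Q),  mk(s(c), branch(e, T, e)) = Z,  zero = zero.
Bind T := s(Q); substituting into the 2 remaining equations that mention T gives: mk(s(c), branch(e, s(Q), e)) = Z,  branch(zero, Y, L) = branch(Q, Z, s(branch(Y, s(Q), Z))).
Bind Z := mk(s(c), branch(e, s(Q), e)); substituting into the one remaining equation that mentions Z gives: branch(zero, Y, L) = branch(Q, mk(s(c), branch(e, s(Q), e)), s(branch(Y, s(Q), mk(s(c), branch(e, s(Q), e))))).
Delete trivial equation zero = zero.
Decompose branch/3: zero = Q,  Y = mk(s(c), branch(e, s(Q), e)),  L = s(branch(Y, s(Q), mk(s(c), branch(e, s(Q), e)))).
Bind Q := zero; substituting into the remaining equations gives: Y = mk(s(c), branch(e, s(zero), e)),  L = s(branch(Y, s(zero), mk(s(c), branch(e, s(zero), e)))). Substituting into the earlier bindings gives T := s(zero), Z := mk(s(c), branch(e, s(zero), e)).
Bind Y := mk(s(c), branch(e, s(zero), e)); substituting into the remaining equation gives: L = s(branch(mk(s(c), branch(e, s(zero), e)), s(zero), mk(s(c), branch(e, s(zero), e)))).
Bind L := s(branch(mk(s(c), branch(e, s(zero), e)), s(zero), mk(s(c), branch(e, s(zero), e)))).
MGU = { T -> s(zero), Z -> mk(s(c), branch(e, s(zero), e)), Q -> zero, Y -> mk(s(c), branch(e, s(zero), e)), L -> s(branch(mk(s(c), branch(e, s(zero), e)), s(zero), mk(s(c), branch(e, s(zero), e)))) }, so L -> s(branch(mk(s(c), branch(e, s(zero), e)), s(zero), mk(s(c), branch(e, s(zero), e)))).

s(branch(mk(s(c), branch(e, s(zero), e)), s(zero), mk(s(c), branch(e, s(zero), e))))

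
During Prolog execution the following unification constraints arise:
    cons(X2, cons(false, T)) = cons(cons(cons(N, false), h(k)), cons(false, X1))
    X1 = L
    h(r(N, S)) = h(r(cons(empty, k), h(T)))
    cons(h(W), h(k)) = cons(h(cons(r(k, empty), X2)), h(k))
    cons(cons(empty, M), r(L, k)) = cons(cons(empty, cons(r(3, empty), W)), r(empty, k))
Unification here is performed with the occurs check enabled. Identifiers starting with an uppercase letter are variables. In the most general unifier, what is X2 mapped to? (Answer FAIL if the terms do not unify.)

cons(cons(cons(empty, k), false), h(k))

Decompose cons/2: X2 = cons(cons(N, false), h(k)),  cons(false, T) = cons(false, X1).
Bind X2 := cons(cons(N, false), h(k)); substituting into the one remaining equation that mentions X2 gives: cons(h(W), h(k)) = cons(h(cons(r(k, empty), cons(cons(N, false), h(k)))), h(k)).
Decompose cons/2: false = false,  T = X1.
Delete trivial equation false = false.
Bind T := X1; substituting into the one remaining equation that mentions T gives: h(r(N, S)) = h(r(cons(empty, k), h(X1))).
Bind X1 := L; substituting into the one remaining equation that mentions X1 gives: h(r(N, S)) = h(r(cons(empty, k), h(L))). Substituting into the earlier binding gives T := L.
Decompose h/1: r(N, S) = r(cons(empty, k), h(L)).
Decompose r/2: N = cons(empty, k),  S = h(L).
Bind N := cons(empty, k); substituting into the one remaining equation that mentions N gives: cons(h(W), h(k)) = cons(h(cons(r(k, empty), cons(cons(cons(empty, k), false), h(k)))), h(k)). Substituting into the earlier binding gives X2 := cons(cons(cons(empty, k), false), h(k)).
Bind S := h(L); no other remaining equation mentions S.
Decompose cons/2: h(W) = h(cons(r(k, empty), cons(cons(cons(empty, k), false), h(k)))),  h(k) = h(k).
Decompose h/1: W = cons(r(k, empty), cons(cons(cons(empty, k), false), h(k))).
Bind W := cons(r(k, empty), cons(cons(cons(empty, k), false), h(k))); substituting into the one remaining equation that mentions W gives: cons(cons(empty, M), r(L, k)) = cons(cons(empty, cons(r(3, empty), cons(r(k, empty), cons(cons(cons(empty, k), false), h(k))))), r(empty, k)).
Delete trivial equation h(k) = h(k).
Decompose cons/2: cons(empty, M) = cons(empty, cons(r(3, empty), cons(r(k, empty), cons(cons(cons(empty, k), false), h(k))))),  r(L, k) = r(empty, k).
Decompose cons/2: empty = empty,  M = cons(r(3, empty), cons(r(k, empty), cons(cons(cons(empty, k), false), h(k)))).
Delete trivial equation empty = empty.
Bind M := cons(r(3, empty), cons(r(k, empty), cons(cons(cons(empty, k), false), h(k)))); no other remaining equation mentions M.
Decompose r/2: L = empty,  k = k.
Bind L := empty; no other remaining equation mentions L. Substituting into the earlier bindings gives T := empty, X1 := empty, S := h(empty).
Delete trivial equation k = k.
MGU = { X2 = cons(cons(cons(empty, k), false), h(k)), T = empty, X1 = empty, N = cons(empty, k), S = h(empty), W = cons(r(k, empty), cons(cons(cons(empty, k), false), h(k))), M = cons(r(3, empty), cons(r(k, empty), cons(cons(cons(empty, k), false), h(k)))), L = empty }, so X2 = cons(cons(cons(empty, k), false), h(k)).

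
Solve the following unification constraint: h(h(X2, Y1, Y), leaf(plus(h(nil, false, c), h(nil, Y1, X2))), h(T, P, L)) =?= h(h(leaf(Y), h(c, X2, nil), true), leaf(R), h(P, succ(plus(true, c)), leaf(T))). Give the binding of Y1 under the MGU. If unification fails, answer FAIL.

h(c, leaf(true), nil)

Decompose h/3: h(X2, Y1, Y) =?= h(leaf(Y), h(c, X2, nil), true),  leaf(plus(h(nil, false, c), h(nil, Y1, X2))) =?= leaf(R),  h(T, P, L) =?= h(P, succ(plus(true, c)), leaf(T)).
Decompose h/3: X2 =?= leaf(Y),  Y1 =?= h(c, X2, nil),  Y =?= true.
Bind X2 := leaf(Y); substituting into the 2 remaining equations that mention X2 gives: Y1 =?= h(c, leaf(Y), nil),  leaf(plus(h(nil, false, c), h(nil, Y1, leaf(Y)))) =?= leaf(R).
Bind Y1 := h(c, leaf(Y), nil); substituting into the one remaining equation that mentions Y1 gives: leaf(plus(h(nil, false, c), h(nil, h(c, leaf(Y), nil), leaf(Y)))) =?= leaf(R).
Bind Y := true; substituting into the one remaining equation that mentions Y gives: leaf(plus(h(nil, false, c), h(nil, h(c, leaf(true), nil), leaf(true)))) =?= leaf(R). Substituting into the earlier bindings gives X2 := leaf(true), Y1 := h(c, leaf(true), nil).
Decompose leaf/1: plus(h(nil, false, c), h(nil, h(c, leaf(true), nil), leaf(true))) =?= R.
Bind R := plus(h(nil, false, c), h(nil, h(c, leaf(true), nil), leaf(true))); no other remaining equation mentions R.
Decompose h/3: T =?= P,  P =?= succ(plus(true, c)),  L =?= leaf(T).
Bind T := P; substituting into the one remaining equation that mentions T gives: L =?= leaf(P).
Bind P := succ(plus(true, c)); substituting into the remaining equation gives: L =?= leaf(succ(plus(true, c))). Substituting into the earlier binding gives T := succ(plus(true, c)).
Bind L := leaf(succ(plus(true, c))).
MGU = { X2 := leaf(true), Y1 := h(c, leaf(true), nil), Y := true, R := plus(h(nil, false, c), h(nil, h(c, leaf(true), nil), leaf(true))), T := succ(plus(true, c)), P := succ(plus(true, c)), L := leaf(succ(plus(true, c))) }, so Y1 := h(c, leaf(true), nil).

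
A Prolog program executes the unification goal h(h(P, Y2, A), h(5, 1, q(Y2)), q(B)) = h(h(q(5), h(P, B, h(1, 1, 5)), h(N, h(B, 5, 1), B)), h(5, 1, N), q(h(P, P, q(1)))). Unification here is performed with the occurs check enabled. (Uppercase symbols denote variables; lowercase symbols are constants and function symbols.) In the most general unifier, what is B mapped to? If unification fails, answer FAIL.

Decompose h/3: h(P, Y2, A) = h(q(5), h(P, B, h(1, 1, 5)), h(N, h(B, 5, 1), B)),  h(5, 1, q(Y2)) = h(5, 1, N),  q(B) = q(h(P, P, q(1))).
Decompose h/3: P = q(5),  Y2 = h(P, B, h(1, 1, 5)),  A = h(N, h(B, 5, 1), B).
Bind P := q(5); substituting into the 2 remaining equations that mention P gives: Y2 = h(q(5), B, h(1, 1, 5)),  q(B) = q(h(q(5), q(5), q(1))).
Bind Y2 := h(q(5), B, h(1, 1, 5)); substituting into the one remaining equation that mentions Y2 gives: h(5, 1, q(h(q(5), B, h(1, 1, 5)))) = h(5, 1, N).
Bind A := h(N, h(B, 5, 1), B); no other remaining equation mentions A.
Decompose h/3: 5 = 5,  1 = 1,  q(h(q(5), B, h(1, 1, 5))) = N.
Delete trivial equation 5 = 5.
Delete trivial equation 1 = 1.
Bind N := q(h(q(5), B, h(1, 1, 5))); no other remaining equation mentions N. Substituting into the earlier binding gives A := h(q(h(q(5), B, h(1, 1, 5))), h(B, 5, 1), B).
Decompose q/1: B = h(q(5), q(5), q(1)).
Bind B := h(q(5), q(5), q(1)). Substituting into the earlier bindings gives Y2 := h(q(5), h(q(5), q(5), q(1)), h(1, 1, 5)), A := h(q(h(q(5), h(q(5), q(5), q(1)), h(1, 1, 5))), h(h(q(5), q(5), q(1)), 5, 1), h(q(5), q(5), q(1))), N := q(h(q(5), h(q(5), q(5), q(1)), h(1, 1, 5))).
MGU = { P -> q(5), Y2 -> h(q(5), h(q(5), q(5), q(1)), h(1, 1, 5)), A -> h(q(h(q(5), h(q(5), q(5), q(1)), h(1, 1, 5))), h(h(q(5), q(5), q(1)), 5, 1), h(q(5), q(5), q(1))), N -> q(h(q(5), h(q(5), q(5), q(1)), h(1, 1, 5))), B -> h(q(5), q(5), q(1)) }, so B -> h(q(5), q(5), q(1)).

h(q(5), q(5), q(1))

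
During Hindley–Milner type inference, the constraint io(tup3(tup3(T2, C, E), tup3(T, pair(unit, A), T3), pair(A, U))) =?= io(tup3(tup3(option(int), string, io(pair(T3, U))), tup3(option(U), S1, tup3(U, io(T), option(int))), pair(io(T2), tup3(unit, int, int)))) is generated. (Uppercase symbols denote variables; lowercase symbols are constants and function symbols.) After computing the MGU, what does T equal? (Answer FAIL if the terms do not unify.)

option(tup3(unit, int, int))

Decompose io/1: tup3(tup3(T2, C, E), tup3(T, pair(unit, A), T3), pair(A, U)) =?= tup3(tup3(option(int), string, io(pair(T3, U))), tup3(option(U), S1, tup3(U, io(T), option(int))), pair(io(T2), tup3(unit, int, int))).
Decompose tup3/3: tup3(T2, C, E) =?= tup3(option(int), string, io(pair(T3, U))),  tup3(T, pair(unit, A), T3) =?= tup3(option(U), S1, tup3(U, io(T), option(int))),  pair(A, U) =?= pair(io(T2), tup3(unit, int, int)).
Decompose tup3/3: T2 =?= option(int),  C =?= string,  E =?= io(pair(T3, U)).
Bind T2 := option(int); substituting into the one remaining equation that mentions T2 gives: pair(A, U) =?= pair(io(option(int)), tup3(unit, int, int)).
Bind C := string; no other remaining equation mentions C.
Bind E := io(pair(T3, U)); no other remaining equation mentions E.
Decompose tup3/3: T =?= option(U),  pair(unit, A) =?= S1,  T3 =?= tup3(U, io(T), option(int)).
Bind T := option(U); substituting into the one remaining equation that mentions T gives: T3 =?= tup3(U, io(option(U)), option(int)).
Bind S1 := pair(unit, A); no other remaining equation mentions S1.
Bind T3 := tup3(U, io(option(U)), option(int)); no other remaining equation mentions T3. Substituting into the earlier binding gives E := io(pair(tup3(U, io(option(U)), option(int)), U)).
Decompose pair/2: A =?= io(option(int)),  U =?= tup3(unit, int, int).
Bind A := io(option(int)); no other remaining equation mentions A. Substituting into the earlier binding gives S1 := pair(unit, io(option(int))).
Bind U := tup3(unit, int, int). Substituting into the earlier bindings gives E := io(pair(tup3(tup3(unit, int, int), io(option(tup3(unit, int, int))), option(int)), tup3(unit, int, int))), T := option(tup3(unit, int, int)), T3 := tup3(tup3(unit, int, int), io(option(tup3(unit, int, int))), option(int)).
MGU = { T2 ↦ option(int), C ↦ string, E ↦ io(pair(tup3(tup3(unit, int, int), io(option(tup3(unit, int, int))), option(int)), tup3(unit, int, int))), T ↦ option(tup3(unit, int, int)), S1 ↦ pair(unit, io(option(int))), T3 ↦ tup3(tup3(unit, int, int), io(option(tup3(unit, int, int))), option(int)), A ↦ io(option(int)), U ↦ tup3(unit, int, int) }, so T ↦ option(tup3(unit, int, int)).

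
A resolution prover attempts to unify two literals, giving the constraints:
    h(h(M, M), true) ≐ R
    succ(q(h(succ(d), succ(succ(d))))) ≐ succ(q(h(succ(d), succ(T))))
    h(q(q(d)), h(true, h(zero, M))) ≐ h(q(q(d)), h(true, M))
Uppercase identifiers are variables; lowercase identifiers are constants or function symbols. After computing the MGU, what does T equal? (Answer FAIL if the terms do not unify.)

FAIL

Bind R := h(h(M, M), true); no other remaining equation mentions R.
Decompose succ/1: q(h(succ(d), succ(succ(d)))) ≐ q(h(succ(d), succ(T))).
Decompose q/1: h(succ(d), succ(succ(d))) ≐ h(succ(d), succ(T)).
Decompose h/2: succ(d) ≐ succ(d),  succ(succ(d)) ≐ succ(T).
Delete trivial equation succ(d) ≐ succ(d).
Decompose succ/1: succ(d) ≐ T.
Bind T := succ(d); no other remaining equation mentions T.
Decompose h/2: q(q(d)) ≐ q(q(d)),  h(true, h(zero, M)) ≐ h(true, M).
Delete trivial equation q(q(d)) ≐ q(q(d)).
Decompose h/2: true ≐ true,  h(zero, M) ≐ M.
Delete trivial equation true ≐ true.
Occurs check fails: M occurs in h(zero, M); the equation M ≐ h(zero, M) has no finite solution.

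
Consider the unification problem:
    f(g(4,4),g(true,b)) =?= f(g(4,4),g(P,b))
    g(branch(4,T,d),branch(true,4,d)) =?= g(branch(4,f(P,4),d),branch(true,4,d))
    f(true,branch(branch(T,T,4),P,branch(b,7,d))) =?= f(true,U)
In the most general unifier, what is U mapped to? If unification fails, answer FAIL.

branch(branch(f(true,4),f(true,4),4),true,branch(b,7,d))

Decompose f/2: g(4,4) =?= g(4,4),  g(true,b) =?= g(P,b).
Delete trivial equation g(4,4) =?= g(4,4).
Decompose g/2: true =?= P,  b =?= b.
Bind P := true; substituting into the 2 remaining equations that mention P gives: g(branch(4,T,d),branch(true,4,d)) =?= g(branch(4,f(true,4),d),branch(true,4,d)),  f(true,branch(branch(T,T,4),true,branch(b,7,d))) =?= f(true,U).
Delete trivial equation b =?= b.
Decompose g/2: branch(4,T,d) =?= branch(4,f(true,4),d),  branch(true,4,d) =?= branch(true,4,d).
Decompose branch/3: 4 =?= 4,  T =?= f(true,4),  d =?= d.
Delete trivial equation 4 =?= 4.
Bind T := f(true,4); substituting into the one remaining equation that mentions T gives: f(true,branch(branch(f(true,4),f(true,4),4),true,branch(b,7,d))) =?= f(true,U).
Delete trivial equation d =?= d.
Delete trivial equation branch(true,4,d) =?= branch(true,4,d).
Decompose f/2: true =?= true,  branch(branch(f(true,4),f(true,4),4),true,branch(b,7,d)) =?= U.
Delete trivial equation true =?= true.
Bind U := branch(branch(f(true,4),f(true,4),4),true,branch(b,7,d)).
MGU = { P ↦ true, T ↦ f(true,4), U ↦ branch(branch(f(true,4),f(true,4),4),true,branch(b,7,d)) }, so U ↦ branch(branch(f(true,4),f(true,4),4),true,branch(b,7,d)).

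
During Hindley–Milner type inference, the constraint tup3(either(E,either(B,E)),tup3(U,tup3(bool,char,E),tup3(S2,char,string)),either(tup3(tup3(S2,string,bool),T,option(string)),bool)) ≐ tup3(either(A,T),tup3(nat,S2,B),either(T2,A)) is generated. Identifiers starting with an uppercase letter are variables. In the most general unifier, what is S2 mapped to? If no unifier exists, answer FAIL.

tup3(bool,char,bool)

Decompose tup3/3: either(E,either(B,E)) ≐ either(A,T),  tup3(U,tup3(bool,char,E),tup3(S2,char,string)) ≐ tup3(nat,S2,B),  either(tup3(tup3(S2,string,bool),T,option(string)),bool) ≐ either(T2,A).
Decompose either/2: E ≐ A,  either(B,E) ≐ T.
Bind E := A; substituting into the 2 remaining equations that mention E gives: either(B,A) ≐ T,  tup3(U,tup3(bool,char,A),tup3(S2,char,string)) ≐ tup3(nat,S2,B).
Bind T := either(B,A); substituting into the one remaining equation that mentions T gives: either(tup3(tup3(S2,string,bool),either(B,A),option(string)),bool) ≐ either(T2,A).
Decompose tup3/3: U ≐ nat,  tup3(bool,char,A) ≐ S2,  tup3(S2,char,string) ≐ B.
Bind U := nat; no other remaining equation mentions U.
Bind S2 := tup3(bool,char,A); substituting into the remaining equations gives: tup3(tup3(bool,char,A),char,string) ≐ B,  either(tup3(tup3(tup3(bool,char,A),string,bool),either(B,A),option(string)),bool) ≐ either(T2,A).
Bind B := tup3(tup3(bool,char,A),char,string); substituting into the remaining equation gives: either(tup3(tup3(tup3(bool,char,A),string,bool),either(tup3(tup3(bool,char,A),char,string),A),option(string)),bool) ≐ either(T2,A). Substituting into the earlier binding gives T := either(tup3(tup3(bool,char,A),char,string),A).
Decompose either/2: tup3(tup3(tup3(bool,char,A),string,bool),either(tup3(tup3(bool,char,A),char,string),A),option(string)) ≐ T2,  bool ≐ A.
Bind T2 := tup3(tup3(tup3(bool,char,A),string,bool),either(tup3(tup3(bool,char,A),char,string),A),option(string)); no other remaining equation mentions T2.
Bind A := bool. Substituting into the earlier bindings gives E := bool, T := either(tup3(tup3(bool,char,bool),char,string),bool), S2 := tup3(bool,char,bool), B := tup3(tup3(bool,char,bool),char,string), T2 := tup3(tup3(tup3(bool,char,bool),string,bool),either(tup3(tup3(bool,char,bool),char,string),bool),option(string)).
MGU = { E := bool, T := either(tup3(tup3(bool,char,bool),char,string),bool), U := nat, S2 := tup3(bool,char,bool), B := tup3(tup3(bool,char,bool),char,string), T2 := tup3(tup3(tup3(bool,char,bool),string,bool),either(tup3(tup3(bool,char,bool),char,string),bool),option(string)), A := bool }, so S2 := tup3(bool,char,bool).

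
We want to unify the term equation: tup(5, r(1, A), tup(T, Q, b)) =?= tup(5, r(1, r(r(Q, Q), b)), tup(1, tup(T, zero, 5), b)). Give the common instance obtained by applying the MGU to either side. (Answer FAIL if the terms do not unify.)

Decompose tup/3: 5 =?= 5,  r(1, A) =?= r(1, r(r(Q, Q), b)),  tup(T, Q, b) =?= tup(1, tup(T, zero, 5), b).
Delete trivial equation 5 =?= 5.
Decompose r/2: 1 =?= 1,  A =?= r(r(Q, Q), b).
Delete trivial equation 1 =?= 1.
Bind A := r(r(Q, Q), b); no other remaining equation mentions A.
Decompose tup/3: T =?= 1,  Q =?= tup(T, zero, 5),  b =?= b.
Bind T := 1; substituting into the one remaining equation that mentions T gives: Q =?= tup(1, zero, 5).
Bind Q := tup(1, zero, 5); no other remaining equation mentions Q. Substituting into the earlier binding gives A := r(r(tup(1, zero, 5), tup(1, zero, 5)), b).
Delete trivial equation b =?= b.
Applying the MGU to either side gives tup(5, r(1, r(r(tup(1, zero, 5), tup(1, zero, 5)), b)), tup(1, tup(1, zero, 5), b)).

tup(5, r(1, r(r(tup(1, zero, 5), tup(1, zero, 5)), b)), tup(1, tup(1, zero, 5), b))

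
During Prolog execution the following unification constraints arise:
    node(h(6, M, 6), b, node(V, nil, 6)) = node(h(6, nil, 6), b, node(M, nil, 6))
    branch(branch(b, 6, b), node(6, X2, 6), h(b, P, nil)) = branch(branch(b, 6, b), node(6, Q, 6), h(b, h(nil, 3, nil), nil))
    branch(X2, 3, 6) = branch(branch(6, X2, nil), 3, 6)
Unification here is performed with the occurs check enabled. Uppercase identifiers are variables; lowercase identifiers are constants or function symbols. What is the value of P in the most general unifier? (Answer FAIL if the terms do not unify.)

FAIL

Decompose node/3: h(6, M, 6) = h(6, nil, 6),  b = b,  node(V, nil, 6) = node(M, nil, 6).
Decompose h/3: 6 = 6,  M = nil,  6 = 6.
Delete trivial equation 6 = 6.
Bind M := nil; substituting into the one remaining equation that mentions M gives: node(V, nil, 6) = node(nil, nil, 6).
Delete trivial equation 6 = 6.
Delete trivial equation b = b.
Decompose node/3: V = nil,  nil = nil,  6 = 6.
Bind V := nil; no other remaining equation mentions V.
Delete trivial equation nil = nil.
Delete trivial equation 6 = 6.
Decompose branch/3: branch(b, 6, b) = branch(b, 6, b),  node(6, X2, 6) = node(6, Q, 6),  h(b, P, nil) = h(b, h(nil, 3, nil), nil).
Delete trivial equation branch(b, 6, b) = branch(b, 6, b).
Decompose node/3: 6 = 6,  X2 = Q,  6 = 6.
Delete trivial equation 6 = 6.
Bind X2 := Q; substituting into the one remaining equation that mentions X2 gives: branch(Q, 3, 6) = branch(branch(6, Q, nil), 3, 6).
Delete trivial equation 6 = 6.
Decompose h/3: b = b,  P = h(nil, 3, nil),  nil = nil.
Delete trivial equation b = b.
Bind P := h(nil, 3, nil); no other remaining equation mentions P.
Delete trivial equation nil = nil.
Decompose branch/3: Q = branch(6, Q, nil),  3 = 3,  6 = 6.
Occurs check fails: Q occurs in branch(6, Q, nil); the equation Q = branch(6, Q, nil) has no finite solution.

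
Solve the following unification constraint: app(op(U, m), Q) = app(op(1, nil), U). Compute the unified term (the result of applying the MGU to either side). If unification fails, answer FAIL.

Decompose app/2: op(U, m) = op(1, nil),  Q = U.
Decompose op/2: U = 1,  m = nil.
Bind U := 1; substituting into the one remaining equation that mentions U gives: Q = 1.
Clash: constants m and nil differ; no unifier exists.

FAIL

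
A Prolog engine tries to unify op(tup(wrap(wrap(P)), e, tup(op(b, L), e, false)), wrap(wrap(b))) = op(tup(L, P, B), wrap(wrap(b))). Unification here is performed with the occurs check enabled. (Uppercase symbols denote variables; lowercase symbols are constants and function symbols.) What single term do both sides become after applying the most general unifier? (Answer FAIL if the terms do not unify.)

Decompose op/2: tup(wrap(wrap(P)), e, tup(op(b, L), e, false)) = tup(L, P, B),  wrap(wrap(b)) = wrap(wrap(b)).
Decompose tup/3: wrap(wrap(P)) = L,  e = P,  tup(op(b, L), e, false) = B.
Bind L := wrap(wrap(P)); substituting into the one remaining equation that mentions L gives: tup(op(b, wrap(wrap(P))), e, false) = B.
Bind P := e; substituting into the one remaining equation that mentions P gives: tup(op(b, wrap(wrap(e))), e, false) = B. Substituting into the earlier binding gives L := wrap(wrap(e)).
Bind B := tup(op(b, wrap(wrap(e))), e, false); no other remaining equation mentions B.
Delete trivial equation wrap(wrap(b)) = wrap(wrap(b)).
Applying the MGU to either side gives op(tup(wrap(wrap(e)), e, tup(op(b, wrap(wrap(e))), e, false)), wrap(wrap(b))).

op(tup(wrap(wrap(e)), e, tup(op(b, wrap(wrap(e))), e, false)), wrap(wrap(b)))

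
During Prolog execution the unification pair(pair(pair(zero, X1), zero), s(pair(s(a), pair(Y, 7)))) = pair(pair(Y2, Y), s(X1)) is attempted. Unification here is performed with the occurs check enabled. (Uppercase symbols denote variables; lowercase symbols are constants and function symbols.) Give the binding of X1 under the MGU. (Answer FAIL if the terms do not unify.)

pair(s(a), pair(zero, 7))

Decompose pair/2: pair(pair(zero, X1), zero) = pair(Y2, Y),  s(pair(s(a), pair(Y, 7))) = s(X1).
Decompose pair/2: pair(zero, X1) = Y2,  zero = Y.
Bind Y2 := pair(zero, X1); no other remaining equation mentions Y2.
Bind Y := zero; substituting into the remaining equation gives: s(pair(s(a), pair(zero, 7))) = s(X1).
Decompose s/1: pair(s(a), pair(zero, 7)) = X1.
Bind X1 := pair(s(a), pair(zero, 7)). Substituting into the earlier binding gives Y2 := pair(zero, pair(s(a), pair(zero, 7))).
MGU = { Y2 -> pair(zero, pair(s(a), pair(zero, 7))), Y -> zero, X1 -> pair(s(a), pair(zero, 7)) }, so X1 -> pair(s(a), pair(zero, 7)).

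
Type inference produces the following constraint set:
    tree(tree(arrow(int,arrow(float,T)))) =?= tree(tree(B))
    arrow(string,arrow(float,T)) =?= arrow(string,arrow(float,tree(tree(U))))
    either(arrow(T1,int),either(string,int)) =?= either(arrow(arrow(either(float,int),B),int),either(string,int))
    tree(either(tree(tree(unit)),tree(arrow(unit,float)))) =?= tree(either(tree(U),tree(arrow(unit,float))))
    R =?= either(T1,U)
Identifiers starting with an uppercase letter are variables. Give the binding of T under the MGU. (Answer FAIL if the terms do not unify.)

tree(tree(tree(unit)))

Decompose tree/1: tree(arrow(int,arrow(float,T))) =?= tree(B).
Decompose tree/1: arrow(int,arrow(float,T)) =?= B.
Bind B := arrow(int,arrow(float,T)); substituting into the one remaining equation that mentions B gives: either(arrow(T1,int),either(string,int)) =?= either(arrow(arrow(either(float,int),arrow(int,arrow(float,T))),int),either(string,int)).
Decompose arrow/2: string =?= string,  arrow(float,T) =?= arrow(float,tree(tree(U))).
Delete trivial equation string =?= string.
Decompose arrow/2: float =?= float,  T =?= tree(tree(U)).
Delete trivial equation float =?= float.
Bind T := tree(tree(U)); substituting into the one remaining equation that mentions T gives: either(arrow(T1,int),either(string,int)) =?= either(arrow(arrow(either(float,int),arrow(int,arrow(float,tree(tree(U))))),int),either(string,int)). Substituting into the earlier binding gives B := arrow(int,arrow(float,tree(tree(U)))).
Decompose either/2: arrow(T1,int) =?= arrow(arrow(either(float,int),arrow(int,arrow(float,tree(tree(U))))),int),  either(string,int) =?= either(string,int).
Decompose arrow/2: T1 =?= arrow(either(float,int),arrow(int,arrow(float,tree(tree(U))))),  int =?= int.
Bind T1 := arrow(either(float,int),arrow(int,arrow(float,tree(tree(U))))); substituting into the one remaining equation that mentions T1 gives: R =?= either(arrow(either(float,int),arrow(int,arrow(float,tree(tree(U))))),U).
Delete trivial equation int =?= int.
Delete trivial equation either(string,int) =?= either(string,int).
Decompose tree/1: either(tree(tree(unit)),tree(arrow(unit,float))) =?= either(tree(U),tree(arrow(unit,float))).
Decompose either/2: tree(tree(unit)) =?= tree(U),  tree(arrow(unit,float)) =?= tree(arrow(unit,float)).
Decompose tree/1: tree(unit) =?= U.
Bind U := tree(unit); substituting into the one remaining equation that mentions U gives: R =?= either(arrow(either(float,int),arrow(int,arrow(float,tree(tree(tree(unit)))))),tree(unit)). Substituting into the earlier bindings gives B := arrow(int,arrow(float,tree(tree(tree(unit))))), T := tree(tree(tree(unit))), T1 := arrow(either(float,int),arrow(int,arrow(float,tree(tree(tree(unit)))))).
Delete trivial equation tree(arrow(unit,float)) =?= tree(arrow(unit,float)).
Bind R := either(arrow(either(float,int),arrow(int,arrow(float,tree(tree(tree(unit)))))),tree(unit)).
MGU = { B -> arrow(int,arrow(float,tree(tree(tree(unit))))), T -> tree(tree(tree(unit))), T1 -> arrow(either(float,int),arrow(int,arrow(float,tree(tree(tree(unit)))))), U -> tree(unit), R -> either(arrow(either(float,int),arrow(int,arrow(float,tree(tree(tree(unit)))))),tree(unit)) }, so T -> tree(tree(tree(unit))).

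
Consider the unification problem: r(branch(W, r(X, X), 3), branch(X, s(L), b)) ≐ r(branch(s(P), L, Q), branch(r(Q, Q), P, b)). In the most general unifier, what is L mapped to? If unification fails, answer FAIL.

Decompose r/2: branch(W, r(X, X), 3) ≐ branch(s(P), L, Q),  branch(X, s(L), b) ≐ branch(r(Q, Q), P, b).
Decompose branch/3: W ≐ s(P),  r(X, X) ≐ L,  3 ≐ Q.
Bind W := s(P); no other remaining equation mentions W.
Bind L := r(X, X); substituting into the one remaining equation that mentions L gives: branch(X, s(r(X, X)), b) ≐ branch(r(Q, Q), P, b).
Bind Q := 3; substituting into the remaining equation gives: branch(X, s(r(X, X)), b) ≐ branch(r(3, 3), P, b).
Decompose branch/3: X ≐ r(3, 3),  s(r(X, X)) ≐ P,  b ≐ b.
Bind X := r(3, 3); substituting into the one remaining equation that mentions X gives: s(r(r(3, 3), r(3, 3))) ≐ P. Substituting into the earlier binding gives L := r(r(3, 3), r(3, 3)).
Bind P := s(r(r(3, 3), r(3, 3))); no other remaining equation mentions P. Substituting into the earlier binding gives W := s(s(r(r(3, 3), r(3, 3)))).
Delete trivial equation b ≐ b.
MGU = { W -> s(s(r(r(3, 3), r(3, 3)))), L -> r(r(3, 3), r(3, 3)), Q -> 3, X -> r(3, 3), P -> s(r(r(3, 3), r(3, 3))) }, so L -> r(r(3, 3), r(3, 3)).

r(r(3, 3), r(3, 3))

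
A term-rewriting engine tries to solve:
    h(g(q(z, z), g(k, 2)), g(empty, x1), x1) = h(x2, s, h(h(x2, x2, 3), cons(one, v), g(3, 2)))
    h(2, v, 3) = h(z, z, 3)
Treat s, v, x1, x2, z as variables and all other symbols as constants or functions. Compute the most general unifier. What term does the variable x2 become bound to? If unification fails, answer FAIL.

g(q(2, 2), g(k, 2))

Decompose h/3: g(q(z, z), g(k, 2)) = x2,  g(empty, x1) = s,  x1 = h(h(x2, x2, 3), cons(one, v), g(3, 2)).
Bind x2 := g(q(z, z), g(k, 2)); substituting into the one remaining equation that mentions x2 gives: x1 = h(h(g(q(z, z), g(k, 2)), g(q(z, z), g(k, 2)), 3), cons(one, v), g(3, 2)).
Bind s := g(empty, x1); no other remaining equation mentions s.
Bind x1 := h(h(g(q(z, z), g(k, 2)), g(q(z, z), g(k, 2)), 3), cons(one, v), g(3, 2)); no other remaining equation mentions x1. Substituting into the earlier binding gives s := g(empty, h(h(g(q(z, z), g(k, 2)), g(q(z, z), g(k, 2)), 3), cons(one, v), g(3, 2))).
Decompose h/3: 2 = z,  v = z,  3 = 3.
Bind z := 2; substituting into the one remaining equation that mentions z gives: v = 2. Substituting into the earlier bindings gives x2 := g(q(2, 2), g(k, 2)), s := g(empty, h(h(g(q(2, 2), g(k, 2)), g(q(2, 2), g(k, 2)), 3), cons(one, v), g(3, 2))), x1 := h(h(g(q(2, 2), g(k, 2)), g(q(2, 2), g(k, 2)), 3), cons(one, v), g(3, 2)).
Bind v := 2; no other remaining equation mentions v. Substituting into the earlier bindings gives s := g(empty, h(h(g(q(2, 2), g(k, 2)), g(q(2, 2), g(k, 2)), 3), cons(one, 2), g(3, 2))), x1 := h(h(g(q(2, 2), g(k, 2)), g(q(2, 2), g(k, 2)), 3), cons(one, 2), g(3, 2)).
Delete trivial equation 3 = 3.
MGU = { x2 ↦ g(q(2, 2), g(k, 2)), s ↦ g(empty, h(h(g(q(2, 2), g(k, 2)), g(q(2, 2), g(k, 2)), 3), cons(one, 2), g(3, 2))), x1 ↦ h(h(g(q(2, 2), g(k, 2)), g(q(2, 2), g(k, 2)), 3), cons(one, 2), g(3, 2)), z ↦ 2, v ↦ 2 }, so x2 ↦ g(q(2, 2), g(k, 2)).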